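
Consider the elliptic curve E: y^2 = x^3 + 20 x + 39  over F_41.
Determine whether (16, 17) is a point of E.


Check whether y^2 = x^3 + 20 x + 39 (mod 41) for (x, y) = (16, 17).
LHS: y^2 = 17^2 mod 41 = 2
RHS: x^3 + 20 x + 39 = 16^3 + 20*16 + 39 mod 41 = 27
LHS != RHS

No, not on the curve


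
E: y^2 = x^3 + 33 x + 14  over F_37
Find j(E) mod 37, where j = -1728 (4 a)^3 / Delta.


Delta = -16(4 a^3 + 27 b^2) mod 37 = 10
-1728 * (4 a)^3 = -1728 * (4*33)^3 mod 37 = 10
j = 10 * 10^(-1) mod 37 = 1

j = 1 (mod 37)


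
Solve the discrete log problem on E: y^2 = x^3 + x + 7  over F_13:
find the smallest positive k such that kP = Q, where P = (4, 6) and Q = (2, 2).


Enumerate multiples of P until we hit Q = (2, 2):
  1P = (4, 6)
  2P = (1, 3)
  3P = (9, 2)
  4P = (10, 4)
  5P = (2, 2)
Match found at i = 5.

k = 5


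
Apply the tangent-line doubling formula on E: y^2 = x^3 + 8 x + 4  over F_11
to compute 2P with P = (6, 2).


Doubling: s = (3 x1^2 + a) / (2 y1)
s = (3*6^2 + 8) / (2*2) mod 11 = 7
x3 = s^2 - 2 x1 mod 11 = 7^2 - 2*6 = 4
y3 = s (x1 - x3) - y1 mod 11 = 7 * (6 - 4) - 2 = 1

2P = (4, 1)


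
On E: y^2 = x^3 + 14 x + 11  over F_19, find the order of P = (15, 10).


Compute successive multiples of P until we hit O:
  1P = (15, 10)
  2P = (14, 14)
  3P = (6, 11)
  4P = (2, 16)
  5P = (3, 2)
  6P = (12, 11)
  7P = (9, 7)
  8P = (0, 7)
  ... (continuing to 25P)
  25P = O

ord(P) = 25


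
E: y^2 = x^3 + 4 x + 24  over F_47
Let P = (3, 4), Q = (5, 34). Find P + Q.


P != Q, so use the chord formula.
s = (y2 - y1) / (x2 - x1) = (30) / (2) mod 47 = 15
x3 = s^2 - x1 - x2 mod 47 = 15^2 - 3 - 5 = 29
y3 = s (x1 - x3) - y1 mod 47 = 15 * (3 - 29) - 4 = 29

P + Q = (29, 29)


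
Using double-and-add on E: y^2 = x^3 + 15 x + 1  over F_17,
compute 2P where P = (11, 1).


k = 2 = 10_2 (binary, LSB first: 01)
Double-and-add from P = (11, 1):
  bit 0 = 0: acc unchanged = O
  bit 1 = 1: acc = O + (16, 6) = (16, 6)

2P = (16, 6)


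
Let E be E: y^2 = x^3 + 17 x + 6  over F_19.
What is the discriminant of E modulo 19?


4 a^3 + 27 b^2 = 4*17^3 + 27*6^2 = 19652 + 972 = 20624
Delta = -16 * (20624) = -329984
Delta mod 19 = 8

Delta = 8 (mod 19)


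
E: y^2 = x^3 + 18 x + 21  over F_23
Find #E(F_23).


For each x in F_23, count y with y^2 = x^3 + 18 x + 21 mod 23:
  x = 5: RHS = 6, y in [11, 12]  -> 2 point(s)
  x = 6: RHS = 0, y in [0]  -> 1 point(s)
  x = 11: RHS = 9, y in [3, 20]  -> 2 point(s)
  x = 14: RHS = 4, y in [2, 21]  -> 2 point(s)
  x = 15: RHS = 9, y in [3, 20]  -> 2 point(s)
  x = 16: RHS = 12, y in [9, 14]  -> 2 point(s)
  x = 18: RHS = 13, y in [6, 17]  -> 2 point(s)
  x = 19: RHS = 0, y in [0]  -> 1 point(s)
  x = 20: RHS = 9, y in [3, 20]  -> 2 point(s)
  x = 21: RHS = 0, y in [0]  -> 1 point(s)
  x = 22: RHS = 2, y in [5, 18]  -> 2 point(s)
Affine points: 19. Add the point at infinity: total = 20.

#E(F_23) = 20


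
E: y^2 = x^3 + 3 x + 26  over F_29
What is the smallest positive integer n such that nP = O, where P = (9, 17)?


Compute successive multiples of P until we hit O:
  1P = (9, 17)
  2P = (20, 16)
  3P = (6, 17)
  4P = (14, 12)
  5P = (7, 10)
  6P = (18, 24)
  7P = (18, 5)
  8P = (7, 19)
  ... (continuing to 13P)
  13P = O

ord(P) = 13


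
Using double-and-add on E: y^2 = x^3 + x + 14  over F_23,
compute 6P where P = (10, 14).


k = 6 = 110_2 (binary, LSB first: 011)
Double-and-add from P = (10, 14):
  bit 0 = 0: acc unchanged = O
  bit 1 = 1: acc = O + (5, 11) = (5, 11)
  bit 2 = 1: acc = (5, 11) + (16, 20) = (4, 17)

6P = (4, 17)


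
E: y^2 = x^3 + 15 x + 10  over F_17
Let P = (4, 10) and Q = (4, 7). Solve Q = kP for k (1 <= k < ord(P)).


Enumerate multiples of P until we hit Q = (4, 7):
  1P = (4, 10)
  2P = (8, 8)
  3P = (1, 14)
  4P = (10, 15)
  5P = (7, 13)
  6P = (7, 4)
  7P = (10, 2)
  8P = (1, 3)
  9P = (8, 9)
  10P = (4, 7)
Match found at i = 10.

k = 10


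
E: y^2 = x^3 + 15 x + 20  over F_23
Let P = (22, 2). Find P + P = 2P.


Doubling: s = (3 x1^2 + a) / (2 y1)
s = (3*22^2 + 15) / (2*2) mod 23 = 16
x3 = s^2 - 2 x1 mod 23 = 16^2 - 2*22 = 5
y3 = s (x1 - x3) - y1 mod 23 = 16 * (22 - 5) - 2 = 17

2P = (5, 17)


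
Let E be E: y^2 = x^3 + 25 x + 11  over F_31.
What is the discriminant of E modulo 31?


4 a^3 + 27 b^2 = 4*25^3 + 27*11^2 = 62500 + 3267 = 65767
Delta = -16 * (65767) = -1052272
Delta mod 31 = 23

Delta = 23 (mod 31)


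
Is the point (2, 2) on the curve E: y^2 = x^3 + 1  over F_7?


Check whether y^2 = x^3 + 0 x + 1 (mod 7) for (x, y) = (2, 2).
LHS: y^2 = 2^2 mod 7 = 4
RHS: x^3 + 0 x + 1 = 2^3 + 0*2 + 1 mod 7 = 2
LHS != RHS

No, not on the curve


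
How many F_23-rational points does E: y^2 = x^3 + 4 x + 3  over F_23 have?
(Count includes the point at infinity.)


For each x in F_23, count y with y^2 = x^3 + 4 x + 3 mod 23:
  x = 0: RHS = 3, y in [7, 16]  -> 2 point(s)
  x = 1: RHS = 8, y in [10, 13]  -> 2 point(s)
  x = 6: RHS = 13, y in [6, 17]  -> 2 point(s)
  x = 7: RHS = 6, y in [11, 12]  -> 2 point(s)
  x = 8: RHS = 18, y in [8, 15]  -> 2 point(s)
  x = 9: RHS = 9, y in [3, 20]  -> 2 point(s)
  x = 10: RHS = 8, y in [10, 13]  -> 2 point(s)
  x = 12: RHS = 8, y in [10, 13]  -> 2 point(s)
  x = 16: RHS = 0, y in [0]  -> 1 point(s)
  x = 17: RHS = 16, y in [4, 19]  -> 2 point(s)
Affine points: 19. Add the point at infinity: total = 20.

#E(F_23) = 20


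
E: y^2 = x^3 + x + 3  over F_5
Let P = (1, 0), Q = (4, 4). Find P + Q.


P != Q, so use the chord formula.
s = (y2 - y1) / (x2 - x1) = (4) / (3) mod 5 = 3
x3 = s^2 - x1 - x2 mod 5 = 3^2 - 1 - 4 = 4
y3 = s (x1 - x3) - y1 mod 5 = 3 * (1 - 4) - 0 = 1

P + Q = (4, 1)


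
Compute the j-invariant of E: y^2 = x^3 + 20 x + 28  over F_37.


Delta = -16(4 a^3 + 27 b^2) mod 37 = 16
-1728 * (4 a)^3 = -1728 * (4*20)^3 mod 37 = 8
j = 8 * 16^(-1) mod 37 = 19

j = 19 (mod 37)


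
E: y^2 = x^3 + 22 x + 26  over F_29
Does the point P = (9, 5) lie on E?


Check whether y^2 = x^3 + 22 x + 26 (mod 29) for (x, y) = (9, 5).
LHS: y^2 = 5^2 mod 29 = 25
RHS: x^3 + 22 x + 26 = 9^3 + 22*9 + 26 mod 29 = 25
LHS = RHS

Yes, on the curve


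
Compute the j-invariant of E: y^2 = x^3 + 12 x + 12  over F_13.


Delta = -16(4 a^3 + 27 b^2) mod 13 = 9
-1728 * (4 a)^3 = -1728 * (4*12)^3 mod 13 = 1
j = 1 * 9^(-1) mod 13 = 3

j = 3 (mod 13)


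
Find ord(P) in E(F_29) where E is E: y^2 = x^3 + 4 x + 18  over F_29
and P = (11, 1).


Compute successive multiples of P until we hit O:
  1P = (11, 1)
  2P = (3, 17)
  3P = (19, 15)
  4P = (22, 16)
  5P = (12, 24)
  6P = (13, 11)
  7P = (1, 20)
  8P = (18, 21)
  ... (continuing to 30P)
  30P = O

ord(P) = 30


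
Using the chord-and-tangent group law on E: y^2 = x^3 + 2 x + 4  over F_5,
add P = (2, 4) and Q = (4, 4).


P != Q, so use the chord formula.
s = (y2 - y1) / (x2 - x1) = (0) / (2) mod 5 = 0
x3 = s^2 - x1 - x2 mod 5 = 0^2 - 2 - 4 = 4
y3 = s (x1 - x3) - y1 mod 5 = 0 * (2 - 4) - 4 = 1

P + Q = (4, 1)


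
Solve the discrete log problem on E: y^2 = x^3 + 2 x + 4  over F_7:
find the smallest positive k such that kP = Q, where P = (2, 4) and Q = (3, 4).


Enumerate multiples of P until we hit Q = (3, 4):
  1P = (2, 4)
  2P = (3, 3)
  3P = (3, 4)
Match found at i = 3.

k = 3


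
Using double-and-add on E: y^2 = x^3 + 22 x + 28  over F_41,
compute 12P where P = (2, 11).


k = 12 = 1100_2 (binary, LSB first: 0011)
Double-and-add from P = (2, 11):
  bit 0 = 0: acc unchanged = O
  bit 1 = 0: acc unchanged = O
  bit 2 = 1: acc = O + (28, 28) = (28, 28)
  bit 3 = 1: acc = (28, 28) + (35, 34) = (3, 11)

12P = (3, 11)


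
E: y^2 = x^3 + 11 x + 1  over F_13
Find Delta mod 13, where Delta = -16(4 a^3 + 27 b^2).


4 a^3 + 27 b^2 = 4*11^3 + 27*1^2 = 5324 + 27 = 5351
Delta = -16 * (5351) = -85616
Delta mod 13 = 2

Delta = 2 (mod 13)


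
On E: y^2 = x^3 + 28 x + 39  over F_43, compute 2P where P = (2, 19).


Doubling: s = (3 x1^2 + a) / (2 y1)
s = (3*2^2 + 28) / (2*19) mod 43 = 35
x3 = s^2 - 2 x1 mod 43 = 35^2 - 2*2 = 17
y3 = s (x1 - x3) - y1 mod 43 = 35 * (2 - 17) - 19 = 15

2P = (17, 15)


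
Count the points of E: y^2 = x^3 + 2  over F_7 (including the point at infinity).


For each x in F_7, count y with y^2 = x^3 + 0 x + 2 mod 7:
  x = 0: RHS = 2, y in [3, 4]  -> 2 point(s)
  x = 3: RHS = 1, y in [1, 6]  -> 2 point(s)
  x = 5: RHS = 1, y in [1, 6]  -> 2 point(s)
  x = 6: RHS = 1, y in [1, 6]  -> 2 point(s)
Affine points: 8. Add the point at infinity: total = 9.

#E(F_7) = 9


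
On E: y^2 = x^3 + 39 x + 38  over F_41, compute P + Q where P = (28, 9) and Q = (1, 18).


P != Q, so use the chord formula.
s = (y2 - y1) / (x2 - x1) = (9) / (14) mod 41 = 27
x3 = s^2 - x1 - x2 mod 41 = 27^2 - 28 - 1 = 3
y3 = s (x1 - x3) - y1 mod 41 = 27 * (28 - 3) - 9 = 10

P + Q = (3, 10)


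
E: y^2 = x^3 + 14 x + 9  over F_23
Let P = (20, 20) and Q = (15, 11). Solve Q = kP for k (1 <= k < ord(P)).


Enumerate multiples of P until we hit Q = (15, 11):
  1P = (20, 20)
  2P = (15, 11)
Match found at i = 2.

k = 2


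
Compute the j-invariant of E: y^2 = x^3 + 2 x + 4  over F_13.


Delta = -16(4 a^3 + 27 b^2) mod 13 = 12
-1728 * (4 a)^3 = -1728 * (4*2)^3 mod 13 = 5
j = 5 * 12^(-1) mod 13 = 8

j = 8 (mod 13)


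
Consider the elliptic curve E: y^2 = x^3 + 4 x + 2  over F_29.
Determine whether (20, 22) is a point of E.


Check whether y^2 = x^3 + 4 x + 2 (mod 29) for (x, y) = (20, 22).
LHS: y^2 = 22^2 mod 29 = 20
RHS: x^3 + 4 x + 2 = 20^3 + 4*20 + 2 mod 29 = 20
LHS = RHS

Yes, on the curve


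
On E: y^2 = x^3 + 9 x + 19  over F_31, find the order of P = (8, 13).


Compute successive multiples of P until we hit O:
  1P = (8, 13)
  2P = (24, 4)
  3P = (13, 15)
  4P = (30, 3)
  5P = (26, 29)
  6P = (2, 13)
  7P = (21, 18)
  8P = (6, 14)
  ... (continuing to 23P)
  23P = O

ord(P) = 23


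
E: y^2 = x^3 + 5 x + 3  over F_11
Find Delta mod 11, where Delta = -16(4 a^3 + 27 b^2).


4 a^3 + 27 b^2 = 4*5^3 + 27*3^2 = 500 + 243 = 743
Delta = -16 * (743) = -11888
Delta mod 11 = 3

Delta = 3 (mod 11)


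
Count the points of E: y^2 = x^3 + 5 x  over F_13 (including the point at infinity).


For each x in F_13, count y with y^2 = x^3 + 5 x + 0 mod 13:
  x = 0: RHS = 0, y in [0]  -> 1 point(s)
  x = 3: RHS = 3, y in [4, 9]  -> 2 point(s)
  x = 6: RHS = 12, y in [5, 8]  -> 2 point(s)
  x = 7: RHS = 1, y in [1, 12]  -> 2 point(s)
  x = 10: RHS = 10, y in [6, 7]  -> 2 point(s)
Affine points: 9. Add the point at infinity: total = 10.

#E(F_13) = 10


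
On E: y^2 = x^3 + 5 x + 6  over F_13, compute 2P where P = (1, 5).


Doubling: s = (3 x1^2 + a) / (2 y1)
s = (3*1^2 + 5) / (2*5) mod 13 = 6
x3 = s^2 - 2 x1 mod 13 = 6^2 - 2*1 = 8
y3 = s (x1 - x3) - y1 mod 13 = 6 * (1 - 8) - 5 = 5

2P = (8, 5)


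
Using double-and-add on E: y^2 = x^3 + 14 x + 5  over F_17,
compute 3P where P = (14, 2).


k = 3 = 11_2 (binary, LSB first: 11)
Double-and-add from P = (14, 2):
  bit 0 = 1: acc = O + (14, 2) = (14, 2)
  bit 1 = 1: acc = (14, 2) + (8, 0) = (14, 15)

3P = (14, 15)


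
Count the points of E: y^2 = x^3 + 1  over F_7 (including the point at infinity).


For each x in F_7, count y with y^2 = x^3 + 0 x + 1 mod 7:
  x = 0: RHS = 1, y in [1, 6]  -> 2 point(s)
  x = 1: RHS = 2, y in [3, 4]  -> 2 point(s)
  x = 2: RHS = 2, y in [3, 4]  -> 2 point(s)
  x = 3: RHS = 0, y in [0]  -> 1 point(s)
  x = 4: RHS = 2, y in [3, 4]  -> 2 point(s)
  x = 5: RHS = 0, y in [0]  -> 1 point(s)
  x = 6: RHS = 0, y in [0]  -> 1 point(s)
Affine points: 11. Add the point at infinity: total = 12.

#E(F_7) = 12


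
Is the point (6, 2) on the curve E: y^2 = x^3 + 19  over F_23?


Check whether y^2 = x^3 + 0 x + 19 (mod 23) for (x, y) = (6, 2).
LHS: y^2 = 2^2 mod 23 = 4
RHS: x^3 + 0 x + 19 = 6^3 + 0*6 + 19 mod 23 = 5
LHS != RHS

No, not on the curve


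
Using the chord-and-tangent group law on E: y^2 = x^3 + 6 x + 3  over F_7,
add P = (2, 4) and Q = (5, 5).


P != Q, so use the chord formula.
s = (y2 - y1) / (x2 - x1) = (1) / (3) mod 7 = 5
x3 = s^2 - x1 - x2 mod 7 = 5^2 - 2 - 5 = 4
y3 = s (x1 - x3) - y1 mod 7 = 5 * (2 - 4) - 4 = 0

P + Q = (4, 0)


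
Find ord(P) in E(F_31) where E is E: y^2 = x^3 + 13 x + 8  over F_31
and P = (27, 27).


Compute successive multiples of P until we hit O:
  1P = (27, 27)
  2P = (24, 16)
  3P = (21, 26)
  4P = (8, 2)
  5P = (4, 0)
  6P = (8, 29)
  7P = (21, 5)
  8P = (24, 15)
  ... (continuing to 10P)
  10P = O

ord(P) = 10


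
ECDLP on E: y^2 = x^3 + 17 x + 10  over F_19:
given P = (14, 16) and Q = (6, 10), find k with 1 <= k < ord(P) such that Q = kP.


Enumerate multiples of P until we hit Q = (6, 10):
  1P = (14, 16)
  2P = (15, 12)
  3P = (6, 9)
  4P = (6, 10)
Match found at i = 4.

k = 4


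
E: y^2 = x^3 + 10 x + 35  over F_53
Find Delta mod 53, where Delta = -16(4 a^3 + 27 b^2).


4 a^3 + 27 b^2 = 4*10^3 + 27*35^2 = 4000 + 33075 = 37075
Delta = -16 * (37075) = -593200
Delta mod 53 = 29

Delta = 29 (mod 53)


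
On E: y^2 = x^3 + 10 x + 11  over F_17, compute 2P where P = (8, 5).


k = 2 = 10_2 (binary, LSB first: 01)
Double-and-add from P = (8, 5):
  bit 0 = 0: acc unchanged = O
  bit 1 = 1: acc = O + (16, 0) = (16, 0)

2P = (16, 0)


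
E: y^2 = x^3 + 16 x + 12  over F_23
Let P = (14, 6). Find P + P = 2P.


Doubling: s = (3 x1^2 + a) / (2 y1)
s = (3*14^2 + 16) / (2*6) mod 23 = 12
x3 = s^2 - 2 x1 mod 23 = 12^2 - 2*14 = 1
y3 = s (x1 - x3) - y1 mod 23 = 12 * (14 - 1) - 6 = 12

2P = (1, 12)


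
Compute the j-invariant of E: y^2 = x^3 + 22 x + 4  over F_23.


Delta = -16(4 a^3 + 27 b^2) mod 23 = 6
-1728 * (4 a)^3 = -1728 * (4*22)^3 mod 23 = 8
j = 8 * 6^(-1) mod 23 = 9

j = 9 (mod 23)


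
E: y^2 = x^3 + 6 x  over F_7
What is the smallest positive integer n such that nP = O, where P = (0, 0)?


Compute successive multiples of P until we hit O:
  1P = (0, 0)
  2P = O

ord(P) = 2


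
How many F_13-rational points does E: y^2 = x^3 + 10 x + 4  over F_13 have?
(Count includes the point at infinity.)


For each x in F_13, count y with y^2 = x^3 + 10 x + 4 mod 13:
  x = 0: RHS = 4, y in [2, 11]  -> 2 point(s)
  x = 3: RHS = 9, y in [3, 10]  -> 2 point(s)
  x = 4: RHS = 4, y in [2, 11]  -> 2 point(s)
  x = 5: RHS = 10, y in [6, 7]  -> 2 point(s)
  x = 7: RHS = 1, y in [1, 12]  -> 2 point(s)
  x = 9: RHS = 4, y in [2, 11]  -> 2 point(s)
  x = 10: RHS = 12, y in [5, 8]  -> 2 point(s)
Affine points: 14. Add the point at infinity: total = 15.

#E(F_13) = 15


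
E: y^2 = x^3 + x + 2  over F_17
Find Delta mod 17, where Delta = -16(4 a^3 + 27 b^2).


4 a^3 + 27 b^2 = 4*1^3 + 27*2^2 = 4 + 108 = 112
Delta = -16 * (112) = -1792
Delta mod 17 = 10

Delta = 10 (mod 17)


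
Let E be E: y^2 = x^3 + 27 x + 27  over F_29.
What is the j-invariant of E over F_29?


Delta = -16(4 a^3 + 27 b^2) mod 29 = 2
-1728 * (4 a)^3 = -1728 * (4*27)^3 mod 29 = 4
j = 4 * 2^(-1) mod 29 = 2

j = 2 (mod 29)


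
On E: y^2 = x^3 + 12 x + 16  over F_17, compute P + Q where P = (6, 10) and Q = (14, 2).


P != Q, so use the chord formula.
s = (y2 - y1) / (x2 - x1) = (9) / (8) mod 17 = 16
x3 = s^2 - x1 - x2 mod 17 = 16^2 - 6 - 14 = 15
y3 = s (x1 - x3) - y1 mod 17 = 16 * (6 - 15) - 10 = 16

P + Q = (15, 16)


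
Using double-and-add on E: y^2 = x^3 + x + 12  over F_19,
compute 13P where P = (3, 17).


k = 13 = 1101_2 (binary, LSB first: 1011)
Double-and-add from P = (3, 17):
  bit 0 = 1: acc = O + (3, 17) = (3, 17)
  bit 1 = 0: acc unchanged = (3, 17)
  bit 2 = 1: acc = (3, 17) + (9, 3) = (4, 17)
  bit 3 = 1: acc = (4, 17) + (6, 5) = (7, 1)

13P = (7, 1)


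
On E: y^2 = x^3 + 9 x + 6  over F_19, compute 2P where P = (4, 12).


Doubling: s = (3 x1^2 + a) / (2 y1)
s = (3*4^2 + 9) / (2*12) mod 19 = 0
x3 = s^2 - 2 x1 mod 19 = 0^2 - 2*4 = 11
y3 = s (x1 - x3) - y1 mod 19 = 0 * (4 - 11) - 12 = 7

2P = (11, 7)


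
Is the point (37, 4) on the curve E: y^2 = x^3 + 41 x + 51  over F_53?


Check whether y^2 = x^3 + 41 x + 51 (mod 53) for (x, y) = (37, 4).
LHS: y^2 = 4^2 mod 53 = 16
RHS: x^3 + 41 x + 51 = 37^3 + 41*37 + 51 mod 53 = 16
LHS = RHS

Yes, on the curve


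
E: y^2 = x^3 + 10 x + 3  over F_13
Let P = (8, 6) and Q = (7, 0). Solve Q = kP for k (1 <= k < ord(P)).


Enumerate multiples of P until we hit Q = (7, 0):
  1P = (8, 6)
  2P = (7, 0)
Match found at i = 2.

k = 2


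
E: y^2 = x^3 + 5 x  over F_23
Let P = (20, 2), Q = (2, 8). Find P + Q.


P != Q, so use the chord formula.
s = (y2 - y1) / (x2 - x1) = (6) / (5) mod 23 = 15
x3 = s^2 - x1 - x2 mod 23 = 15^2 - 20 - 2 = 19
y3 = s (x1 - x3) - y1 mod 23 = 15 * (20 - 19) - 2 = 13

P + Q = (19, 13)


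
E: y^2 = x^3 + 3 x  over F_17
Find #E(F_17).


For each x in F_17, count y with y^2 = x^3 + 3 x + 0 mod 17:
  x = 0: RHS = 0, y in [0]  -> 1 point(s)
  x = 1: RHS = 4, y in [2, 15]  -> 2 point(s)
  x = 3: RHS = 2, y in [6, 11]  -> 2 point(s)
  x = 4: RHS = 8, y in [5, 12]  -> 2 point(s)
  x = 5: RHS = 4, y in [2, 15]  -> 2 point(s)
  x = 6: RHS = 13, y in [8, 9]  -> 2 point(s)
  x = 8: RHS = 9, y in [3, 14]  -> 2 point(s)
  x = 9: RHS = 8, y in [5, 12]  -> 2 point(s)
  x = 11: RHS = 4, y in [2, 15]  -> 2 point(s)
  x = 12: RHS = 13, y in [8, 9]  -> 2 point(s)
  x = 13: RHS = 9, y in [3, 14]  -> 2 point(s)
  x = 14: RHS = 15, y in [7, 10]  -> 2 point(s)
  x = 16: RHS = 13, y in [8, 9]  -> 2 point(s)
Affine points: 25. Add the point at infinity: total = 26.

#E(F_17) = 26


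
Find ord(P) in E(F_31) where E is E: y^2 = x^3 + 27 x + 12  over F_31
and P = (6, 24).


Compute successive multiples of P until we hit O:
  1P = (6, 24)
  2P = (28, 11)
  3P = (1, 28)
  4P = (11, 11)
  5P = (22, 30)
  6P = (23, 20)
  7P = (16, 13)
  8P = (13, 24)
  ... (continuing to 24P)
  24P = O

ord(P) = 24


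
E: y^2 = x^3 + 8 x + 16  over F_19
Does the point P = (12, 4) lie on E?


Check whether y^2 = x^3 + 8 x + 16 (mod 19) for (x, y) = (12, 4).
LHS: y^2 = 4^2 mod 19 = 16
RHS: x^3 + 8 x + 16 = 12^3 + 8*12 + 16 mod 19 = 16
LHS = RHS

Yes, on the curve


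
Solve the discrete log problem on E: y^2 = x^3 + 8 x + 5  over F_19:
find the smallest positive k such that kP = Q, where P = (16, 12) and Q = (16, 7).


Enumerate multiples of P until we hit Q = (16, 7):
  1P = (16, 12)
  2P = (17, 0)
  3P = (16, 7)
Match found at i = 3.

k = 3


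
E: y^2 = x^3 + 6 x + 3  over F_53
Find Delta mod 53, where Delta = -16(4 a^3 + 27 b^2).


4 a^3 + 27 b^2 = 4*6^3 + 27*3^2 = 864 + 243 = 1107
Delta = -16 * (1107) = -17712
Delta mod 53 = 43

Delta = 43 (mod 53)


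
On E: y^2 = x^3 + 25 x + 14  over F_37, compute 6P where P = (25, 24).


k = 6 = 110_2 (binary, LSB first: 011)
Double-and-add from P = (25, 24):
  bit 0 = 0: acc unchanged = O
  bit 1 = 1: acc = O + (15, 8) = (15, 8)
  bit 2 = 1: acc = (15, 8) + (4, 20) = (25, 13)

6P = (25, 13)


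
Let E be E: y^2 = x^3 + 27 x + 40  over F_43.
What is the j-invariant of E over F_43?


Delta = -16(4 a^3 + 27 b^2) mod 43 = 41
-1728 * (4 a)^3 = -1728 * (4*27)^3 mod 43 = 42
j = 42 * 41^(-1) mod 43 = 22

j = 22 (mod 43)


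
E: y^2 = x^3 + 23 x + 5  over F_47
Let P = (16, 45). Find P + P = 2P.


Doubling: s = (3 x1^2 + a) / (2 y1)
s = (3*16^2 + 23) / (2*45) mod 47 = 2
x3 = s^2 - 2 x1 mod 47 = 2^2 - 2*16 = 19
y3 = s (x1 - x3) - y1 mod 47 = 2 * (16 - 19) - 45 = 43

2P = (19, 43)


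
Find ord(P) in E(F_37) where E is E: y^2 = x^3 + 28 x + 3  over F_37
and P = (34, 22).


Compute successive multiples of P until we hit O:
  1P = (34, 22)
  2P = (33, 7)
  3P = (10, 5)
  4P = (5, 34)
  5P = (28, 24)
  6P = (8, 31)
  7P = (29, 9)
  8P = (0, 22)
  ... (continuing to 43P)
  43P = O

ord(P) = 43


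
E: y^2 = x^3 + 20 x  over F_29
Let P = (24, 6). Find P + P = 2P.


Doubling: s = (3 x1^2 + a) / (2 y1)
s = (3*24^2 + 20) / (2*6) mod 29 = 20
x3 = s^2 - 2 x1 mod 29 = 20^2 - 2*24 = 4
y3 = s (x1 - x3) - y1 mod 29 = 20 * (24 - 4) - 6 = 17

2P = (4, 17)


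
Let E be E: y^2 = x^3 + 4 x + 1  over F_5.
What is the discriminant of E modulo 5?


4 a^3 + 27 b^2 = 4*4^3 + 27*1^2 = 256 + 27 = 283
Delta = -16 * (283) = -4528
Delta mod 5 = 2

Delta = 2 (mod 5)


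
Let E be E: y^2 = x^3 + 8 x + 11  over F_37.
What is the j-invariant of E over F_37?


Delta = -16(4 a^3 + 27 b^2) mod 37 = 23
-1728 * (4 a)^3 = -1728 * (4*8)^3 mod 37 = 31
j = 31 * 23^(-1) mod 37 = 11

j = 11 (mod 37)


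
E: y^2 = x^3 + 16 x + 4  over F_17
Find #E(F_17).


For each x in F_17, count y with y^2 = x^3 + 16 x + 4 mod 17:
  x = 0: RHS = 4, y in [2, 15]  -> 2 point(s)
  x = 1: RHS = 4, y in [2, 15]  -> 2 point(s)
  x = 4: RHS = 13, y in [8, 9]  -> 2 point(s)
  x = 7: RHS = 0, y in [0]  -> 1 point(s)
  x = 8: RHS = 15, y in [7, 10]  -> 2 point(s)
  x = 10: RHS = 8, y in [5, 12]  -> 2 point(s)
  x = 11: RHS = 15, y in [7, 10]  -> 2 point(s)
  x = 15: RHS = 15, y in [7, 10]  -> 2 point(s)
  x = 16: RHS = 4, y in [2, 15]  -> 2 point(s)
Affine points: 17. Add the point at infinity: total = 18.

#E(F_17) = 18


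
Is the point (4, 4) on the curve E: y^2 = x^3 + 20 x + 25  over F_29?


Check whether y^2 = x^3 + 20 x + 25 (mod 29) for (x, y) = (4, 4).
LHS: y^2 = 4^2 mod 29 = 16
RHS: x^3 + 20 x + 25 = 4^3 + 20*4 + 25 mod 29 = 24
LHS != RHS

No, not on the curve


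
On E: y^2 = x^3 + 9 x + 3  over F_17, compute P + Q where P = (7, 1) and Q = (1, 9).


P != Q, so use the chord formula.
s = (y2 - y1) / (x2 - x1) = (8) / (11) mod 17 = 10
x3 = s^2 - x1 - x2 mod 17 = 10^2 - 7 - 1 = 7
y3 = s (x1 - x3) - y1 mod 17 = 10 * (7 - 7) - 1 = 16

P + Q = (7, 16)


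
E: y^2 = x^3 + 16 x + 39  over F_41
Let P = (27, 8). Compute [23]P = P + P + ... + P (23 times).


k = 23 = 10111_2 (binary, LSB first: 11101)
Double-and-add from P = (27, 8):
  bit 0 = 1: acc = O + (27, 8) = (27, 8)
  bit 1 = 1: acc = (27, 8) + (36, 11) = (10, 25)
  bit 2 = 1: acc = (10, 25) + (5, 11) = (24, 26)
  bit 3 = 0: acc unchanged = (24, 26)
  bit 4 = 1: acc = (24, 26) + (29, 28) = (39, 9)

23P = (39, 9)


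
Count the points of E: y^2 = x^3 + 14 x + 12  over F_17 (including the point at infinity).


For each x in F_17, count y with y^2 = x^3 + 14 x + 12 mod 17:
  x = 3: RHS = 13, y in [8, 9]  -> 2 point(s)
  x = 4: RHS = 13, y in [8, 9]  -> 2 point(s)
  x = 9: RHS = 0, y in [0]  -> 1 point(s)
  x = 10: RHS = 13, y in [8, 9]  -> 2 point(s)
  x = 11: RHS = 1, y in [1, 16]  -> 2 point(s)
  x = 12: RHS = 4, y in [2, 15]  -> 2 point(s)
Affine points: 11. Add the point at infinity: total = 12.

#E(F_17) = 12


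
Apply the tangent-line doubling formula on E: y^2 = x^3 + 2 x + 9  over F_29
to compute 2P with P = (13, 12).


Doubling: s = (3 x1^2 + a) / (2 y1)
s = (3*13^2 + 2) / (2*12) mod 29 = 20
x3 = s^2 - 2 x1 mod 29 = 20^2 - 2*13 = 26
y3 = s (x1 - x3) - y1 mod 29 = 20 * (13 - 26) - 12 = 18

2P = (26, 18)


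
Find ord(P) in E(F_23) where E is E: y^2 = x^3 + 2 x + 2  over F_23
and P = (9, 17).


Compute successive multiples of P until we hit O:
  1P = (9, 17)
  2P = (8, 22)
  3P = (8, 1)
  4P = (9, 6)
  5P = O

ord(P) = 5


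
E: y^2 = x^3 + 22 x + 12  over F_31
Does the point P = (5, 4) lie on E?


Check whether y^2 = x^3 + 22 x + 12 (mod 31) for (x, y) = (5, 4).
LHS: y^2 = 4^2 mod 31 = 16
RHS: x^3 + 22 x + 12 = 5^3 + 22*5 + 12 mod 31 = 30
LHS != RHS

No, not on the curve


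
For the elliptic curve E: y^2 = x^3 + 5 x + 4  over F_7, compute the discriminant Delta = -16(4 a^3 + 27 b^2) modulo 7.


4 a^3 + 27 b^2 = 4*5^3 + 27*4^2 = 500 + 432 = 932
Delta = -16 * (932) = -14912
Delta mod 7 = 5

Delta = 5 (mod 7)


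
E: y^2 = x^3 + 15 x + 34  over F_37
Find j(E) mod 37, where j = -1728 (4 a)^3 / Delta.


Delta = -16(4 a^3 + 27 b^2) mod 37 = 3
-1728 * (4 a)^3 = -1728 * (4*15)^3 mod 37 = 8
j = 8 * 3^(-1) mod 37 = 15

j = 15 (mod 37)


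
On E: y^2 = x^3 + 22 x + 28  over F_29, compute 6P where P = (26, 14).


k = 6 = 110_2 (binary, LSB first: 011)
Double-and-add from P = (26, 14):
  bit 0 = 0: acc unchanged = O
  bit 1 = 1: acc = O + (0, 17) = (0, 17)
  bit 2 = 1: acc = (0, 17) + (24, 5) = (27, 11)

6P = (27, 11)


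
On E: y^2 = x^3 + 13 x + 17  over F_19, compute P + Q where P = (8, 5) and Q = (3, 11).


P != Q, so use the chord formula.
s = (y2 - y1) / (x2 - x1) = (6) / (14) mod 19 = 14
x3 = s^2 - x1 - x2 mod 19 = 14^2 - 8 - 3 = 14
y3 = s (x1 - x3) - y1 mod 19 = 14 * (8 - 14) - 5 = 6

P + Q = (14, 6)


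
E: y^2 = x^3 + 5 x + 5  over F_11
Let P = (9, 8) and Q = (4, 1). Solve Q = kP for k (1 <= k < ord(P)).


Enumerate multiples of P until we hit Q = (4, 1):
  1P = (9, 8)
  2P = (5, 10)
  3P = (0, 4)
  4P = (6, 8)
  5P = (7, 3)
  6P = (4, 10)
  7P = (3, 5)
  8P = (2, 1)
  9P = (1, 0)
  10P = (2, 10)
  11P = (3, 6)
  12P = (4, 1)
Match found at i = 12.

k = 12


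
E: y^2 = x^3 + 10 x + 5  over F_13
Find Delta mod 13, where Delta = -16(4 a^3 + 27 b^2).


4 a^3 + 27 b^2 = 4*10^3 + 27*5^2 = 4000 + 675 = 4675
Delta = -16 * (4675) = -74800
Delta mod 13 = 2

Delta = 2 (mod 13)


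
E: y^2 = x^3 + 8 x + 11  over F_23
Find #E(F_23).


For each x in F_23, count y with y^2 = x^3 + 8 x + 11 mod 23:
  x = 2: RHS = 12, y in [9, 14]  -> 2 point(s)
  x = 3: RHS = 16, y in [4, 19]  -> 2 point(s)
  x = 8: RHS = 12, y in [9, 14]  -> 2 point(s)
  x = 11: RHS = 4, y in [2, 21]  -> 2 point(s)
  x = 12: RHS = 18, y in [8, 15]  -> 2 point(s)
  x = 13: RHS = 12, y in [9, 14]  -> 2 point(s)
  x = 16: RHS = 3, y in [7, 16]  -> 2 point(s)
  x = 17: RHS = 0, y in [0]  -> 1 point(s)
  x = 20: RHS = 6, y in [11, 12]  -> 2 point(s)
  x = 22: RHS = 2, y in [5, 18]  -> 2 point(s)
Affine points: 19. Add the point at infinity: total = 20.

#E(F_23) = 20


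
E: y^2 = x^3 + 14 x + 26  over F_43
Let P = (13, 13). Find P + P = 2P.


Doubling: s = (3 x1^2 + a) / (2 y1)
s = (3*13^2 + 14) / (2*13) mod 43 = 25
x3 = s^2 - 2 x1 mod 43 = 25^2 - 2*13 = 40
y3 = s (x1 - x3) - y1 mod 43 = 25 * (13 - 40) - 13 = 0

2P = (40, 0)


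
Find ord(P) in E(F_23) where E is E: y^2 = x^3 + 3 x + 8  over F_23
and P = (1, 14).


Compute successive multiples of P until we hit O:
  1P = (1, 14)
  2P = (16, 14)
  3P = (6, 9)
  4P = (17, 2)
  5P = (7, 2)
  6P = (19, 22)
  7P = (12, 22)
  8P = (13, 17)
  ... (continuing to 29P)
  29P = O

ord(P) = 29


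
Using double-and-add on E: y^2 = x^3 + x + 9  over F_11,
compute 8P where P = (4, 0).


k = 8 = 1000_2 (binary, LSB first: 0001)
Double-and-add from P = (4, 0):
  bit 0 = 0: acc unchanged = O
  bit 1 = 0: acc unchanged = O
  bit 2 = 0: acc unchanged = O
  bit 3 = 1: acc = O + O = O

8P = O


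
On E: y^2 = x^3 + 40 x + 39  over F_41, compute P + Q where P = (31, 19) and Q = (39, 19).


P != Q, so use the chord formula.
s = (y2 - y1) / (x2 - x1) = (0) / (8) mod 41 = 0
x3 = s^2 - x1 - x2 mod 41 = 0^2 - 31 - 39 = 12
y3 = s (x1 - x3) - y1 mod 41 = 0 * (31 - 12) - 19 = 22

P + Q = (12, 22)


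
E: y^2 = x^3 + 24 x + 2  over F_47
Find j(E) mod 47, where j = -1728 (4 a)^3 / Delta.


Delta = -16(4 a^3 + 27 b^2) mod 47 = 3
-1728 * (4 a)^3 = -1728 * (4*24)^3 mod 47 = 41
j = 41 * 3^(-1) mod 47 = 45

j = 45 (mod 47)


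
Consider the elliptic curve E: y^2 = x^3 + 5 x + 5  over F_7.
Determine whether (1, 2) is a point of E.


Check whether y^2 = x^3 + 5 x + 5 (mod 7) for (x, y) = (1, 2).
LHS: y^2 = 2^2 mod 7 = 4
RHS: x^3 + 5 x + 5 = 1^3 + 5*1 + 5 mod 7 = 4
LHS = RHS

Yes, on the curve


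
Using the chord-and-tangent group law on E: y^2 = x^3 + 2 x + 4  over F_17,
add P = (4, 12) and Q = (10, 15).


P != Q, so use the chord formula.
s = (y2 - y1) / (x2 - x1) = (3) / (6) mod 17 = 9
x3 = s^2 - x1 - x2 mod 17 = 9^2 - 4 - 10 = 16
y3 = s (x1 - x3) - y1 mod 17 = 9 * (4 - 16) - 12 = 16

P + Q = (16, 16)


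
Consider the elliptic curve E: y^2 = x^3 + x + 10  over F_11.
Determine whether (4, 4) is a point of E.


Check whether y^2 = x^3 + 1 x + 10 (mod 11) for (x, y) = (4, 4).
LHS: y^2 = 4^2 mod 11 = 5
RHS: x^3 + 1 x + 10 = 4^3 + 1*4 + 10 mod 11 = 1
LHS != RHS

No, not on the curve


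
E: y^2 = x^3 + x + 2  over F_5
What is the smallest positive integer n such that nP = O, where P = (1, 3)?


Compute successive multiples of P until we hit O:
  1P = (1, 3)
  2P = (4, 0)
  3P = (1, 2)
  4P = O

ord(P) = 4


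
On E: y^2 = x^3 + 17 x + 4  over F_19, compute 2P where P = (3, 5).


Doubling: s = (3 x1^2 + a) / (2 y1)
s = (3*3^2 + 17) / (2*5) mod 19 = 12
x3 = s^2 - 2 x1 mod 19 = 12^2 - 2*3 = 5
y3 = s (x1 - x3) - y1 mod 19 = 12 * (3 - 5) - 5 = 9

2P = (5, 9)


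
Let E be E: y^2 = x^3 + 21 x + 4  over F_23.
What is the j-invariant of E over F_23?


Delta = -16(4 a^3 + 27 b^2) mod 23 = 17
-1728 * (4 a)^3 = -1728 * (4*21)^3 mod 23 = 18
j = 18 * 17^(-1) mod 23 = 20

j = 20 (mod 23)


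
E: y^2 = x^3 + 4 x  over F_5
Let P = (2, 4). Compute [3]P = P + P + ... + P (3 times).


k = 3 = 11_2 (binary, LSB first: 11)
Double-and-add from P = (2, 4):
  bit 0 = 1: acc = O + (2, 4) = (2, 4)
  bit 1 = 1: acc = (2, 4) + (0, 0) = (2, 1)

3P = (2, 1)


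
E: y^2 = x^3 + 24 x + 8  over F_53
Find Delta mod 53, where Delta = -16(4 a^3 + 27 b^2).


4 a^3 + 27 b^2 = 4*24^3 + 27*8^2 = 55296 + 1728 = 57024
Delta = -16 * (57024) = -912384
Delta mod 53 = 11

Delta = 11 (mod 53)


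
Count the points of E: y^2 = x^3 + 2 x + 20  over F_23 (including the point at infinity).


For each x in F_23, count y with y^2 = x^3 + 2 x + 20 mod 23:
  x = 1: RHS = 0, y in [0]  -> 1 point(s)
  x = 2: RHS = 9, y in [3, 20]  -> 2 point(s)
  x = 4: RHS = 0, y in [0]  -> 1 point(s)
  x = 6: RHS = 18, y in [8, 15]  -> 2 point(s)
  x = 7: RHS = 9, y in [3, 20]  -> 2 point(s)
  x = 9: RHS = 8, y in [10, 13]  -> 2 point(s)
  x = 11: RHS = 16, y in [4, 19]  -> 2 point(s)
  x = 12: RHS = 1, y in [1, 22]  -> 2 point(s)
  x = 13: RHS = 12, y in [9, 14]  -> 2 point(s)
  x = 14: RHS = 9, y in [3, 20]  -> 2 point(s)
  x = 16: RHS = 8, y in [10, 13]  -> 2 point(s)
  x = 18: RHS = 0, y in [0]  -> 1 point(s)
  x = 21: RHS = 8, y in [10, 13]  -> 2 point(s)
Affine points: 23. Add the point at infinity: total = 24.

#E(F_23) = 24


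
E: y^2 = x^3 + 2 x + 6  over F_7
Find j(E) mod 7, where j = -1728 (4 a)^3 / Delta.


Delta = -16(4 a^3 + 27 b^2) mod 7 = 1
-1728 * (4 a)^3 = -1728 * (4*2)^3 mod 7 = 1
j = 1 * 1^(-1) mod 7 = 1

j = 1 (mod 7)


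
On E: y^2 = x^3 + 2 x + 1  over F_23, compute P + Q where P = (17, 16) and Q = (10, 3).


P != Q, so use the chord formula.
s = (y2 - y1) / (x2 - x1) = (10) / (16) mod 23 = 15
x3 = s^2 - x1 - x2 mod 23 = 15^2 - 17 - 10 = 14
y3 = s (x1 - x3) - y1 mod 23 = 15 * (17 - 14) - 16 = 6

P + Q = (14, 6)


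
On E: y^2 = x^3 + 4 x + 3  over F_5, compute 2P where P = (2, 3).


Doubling: s = (3 x1^2 + a) / (2 y1)
s = (3*2^2 + 4) / (2*3) mod 5 = 1
x3 = s^2 - 2 x1 mod 5 = 1^2 - 2*2 = 2
y3 = s (x1 - x3) - y1 mod 5 = 1 * (2 - 2) - 3 = 2

2P = (2, 2)


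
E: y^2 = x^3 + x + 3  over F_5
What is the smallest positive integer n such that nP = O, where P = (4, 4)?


Compute successive multiples of P until we hit O:
  1P = (4, 4)
  2P = (1, 0)
  3P = (4, 1)
  4P = O

ord(P) = 4


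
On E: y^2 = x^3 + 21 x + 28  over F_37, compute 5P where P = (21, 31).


k = 5 = 101_2 (binary, LSB first: 101)
Double-and-add from P = (21, 31):
  bit 0 = 1: acc = O + (21, 31) = (21, 31)
  bit 1 = 0: acc unchanged = (21, 31)
  bit 2 = 1: acc = (21, 31) + (33, 19) = (21, 6)

5P = (21, 6)


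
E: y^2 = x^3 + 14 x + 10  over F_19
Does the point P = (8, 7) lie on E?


Check whether y^2 = x^3 + 14 x + 10 (mod 19) for (x, y) = (8, 7).
LHS: y^2 = 7^2 mod 19 = 11
RHS: x^3 + 14 x + 10 = 8^3 + 14*8 + 10 mod 19 = 7
LHS != RHS

No, not on the curve


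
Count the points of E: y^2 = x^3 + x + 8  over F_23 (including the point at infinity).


For each x in F_23, count y with y^2 = x^3 + 1 x + 8 mod 23:
  x = 0: RHS = 8, y in [10, 13]  -> 2 point(s)
  x = 2: RHS = 18, y in [8, 15]  -> 2 point(s)
  x = 5: RHS = 0, y in [0]  -> 1 point(s)
  x = 6: RHS = 0, y in [0]  -> 1 point(s)
  x = 7: RHS = 13, y in [6, 17]  -> 2 point(s)
  x = 10: RHS = 6, y in [11, 12]  -> 2 point(s)
  x = 11: RHS = 16, y in [4, 19]  -> 2 point(s)
  x = 12: RHS = 0, y in [0]  -> 1 point(s)
  x = 14: RHS = 6, y in [11, 12]  -> 2 point(s)
  x = 16: RHS = 3, y in [7, 16]  -> 2 point(s)
  x = 17: RHS = 16, y in [4, 19]  -> 2 point(s)
  x = 18: RHS = 16, y in [4, 19]  -> 2 point(s)
  x = 19: RHS = 9, y in [3, 20]  -> 2 point(s)
  x = 20: RHS = 1, y in [1, 22]  -> 2 point(s)
  x = 22: RHS = 6, y in [11, 12]  -> 2 point(s)
Affine points: 27. Add the point at infinity: total = 28.

#E(F_23) = 28


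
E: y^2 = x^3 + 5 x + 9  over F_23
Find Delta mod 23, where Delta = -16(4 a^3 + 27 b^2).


4 a^3 + 27 b^2 = 4*5^3 + 27*9^2 = 500 + 2187 = 2687
Delta = -16 * (2687) = -42992
Delta mod 23 = 18

Delta = 18 (mod 23)


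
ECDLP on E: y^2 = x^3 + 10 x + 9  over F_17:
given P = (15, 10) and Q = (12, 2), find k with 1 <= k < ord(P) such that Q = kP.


Enumerate multiples of P until we hit Q = (12, 2):
  1P = (15, 10)
  2P = (3, 10)
  3P = (16, 7)
  4P = (12, 15)
  5P = (6, 9)
  6P = (0, 3)
  7P = (10, 15)
  8P = (10, 2)
  9P = (0, 14)
  10P = (6, 8)
  11P = (12, 2)
Match found at i = 11.

k = 11


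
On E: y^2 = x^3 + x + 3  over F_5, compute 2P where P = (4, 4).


Doubling: s = (3 x1^2 + a) / (2 y1)
s = (3*4^2 + 1) / (2*4) mod 5 = 3
x3 = s^2 - 2 x1 mod 5 = 3^2 - 2*4 = 1
y3 = s (x1 - x3) - y1 mod 5 = 3 * (4 - 1) - 4 = 0

2P = (1, 0)


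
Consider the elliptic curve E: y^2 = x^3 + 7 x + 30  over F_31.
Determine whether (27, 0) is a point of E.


Check whether y^2 = x^3 + 7 x + 30 (mod 31) for (x, y) = (27, 0).
LHS: y^2 = 0^2 mod 31 = 0
RHS: x^3 + 7 x + 30 = 27^3 + 7*27 + 30 mod 31 = 0
LHS = RHS

Yes, on the curve


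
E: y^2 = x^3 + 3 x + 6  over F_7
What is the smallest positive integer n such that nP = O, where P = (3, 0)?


Compute successive multiples of P until we hit O:
  1P = (3, 0)
  2P = O

ord(P) = 2


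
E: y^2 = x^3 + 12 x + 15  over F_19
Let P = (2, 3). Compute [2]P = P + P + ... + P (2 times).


k = 2 = 10_2 (binary, LSB first: 01)
Double-and-add from P = (2, 3):
  bit 0 = 0: acc unchanged = O
  bit 1 = 1: acc = O + (12, 14) = (12, 14)

2P = (12, 14)


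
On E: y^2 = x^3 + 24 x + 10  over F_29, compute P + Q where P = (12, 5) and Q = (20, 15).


P != Q, so use the chord formula.
s = (y2 - y1) / (x2 - x1) = (10) / (8) mod 29 = 23
x3 = s^2 - x1 - x2 mod 29 = 23^2 - 12 - 20 = 4
y3 = s (x1 - x3) - y1 mod 29 = 23 * (12 - 4) - 5 = 5

P + Q = (4, 5)


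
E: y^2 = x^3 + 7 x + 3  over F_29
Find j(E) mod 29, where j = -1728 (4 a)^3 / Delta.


Delta = -16(4 a^3 + 27 b^2) mod 29 = 28
-1728 * (4 a)^3 = -1728 * (4*7)^3 mod 29 = 17
j = 17 * 28^(-1) mod 29 = 12

j = 12 (mod 29)


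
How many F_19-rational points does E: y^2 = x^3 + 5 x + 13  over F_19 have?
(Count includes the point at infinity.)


For each x in F_19, count y with y^2 = x^3 + 5 x + 13 mod 19:
  x = 1: RHS = 0, y in [0]  -> 1 point(s)
  x = 3: RHS = 17, y in [6, 13]  -> 2 point(s)
  x = 5: RHS = 11, y in [7, 12]  -> 2 point(s)
  x = 7: RHS = 11, y in [7, 12]  -> 2 point(s)
  x = 15: RHS = 5, y in [9, 10]  -> 2 point(s)
  x = 16: RHS = 9, y in [3, 16]  -> 2 point(s)
  x = 18: RHS = 7, y in [8, 11]  -> 2 point(s)
Affine points: 13. Add the point at infinity: total = 14.

#E(F_19) = 14


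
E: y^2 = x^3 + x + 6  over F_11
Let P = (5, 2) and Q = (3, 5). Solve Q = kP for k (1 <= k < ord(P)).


Enumerate multiples of P until we hit Q = (3, 5):
  1P = (5, 2)
  2P = (10, 2)
  3P = (7, 9)
  4P = (3, 5)
Match found at i = 4.

k = 4


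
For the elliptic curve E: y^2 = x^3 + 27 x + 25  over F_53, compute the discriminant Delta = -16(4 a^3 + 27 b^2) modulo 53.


4 a^3 + 27 b^2 = 4*27^3 + 27*25^2 = 78732 + 16875 = 95607
Delta = -16 * (95607) = -1529712
Delta mod 53 = 27

Delta = 27 (mod 53)


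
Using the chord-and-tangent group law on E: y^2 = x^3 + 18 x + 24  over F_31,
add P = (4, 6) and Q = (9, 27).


P != Q, so use the chord formula.
s = (y2 - y1) / (x2 - x1) = (21) / (5) mod 31 = 29
x3 = s^2 - x1 - x2 mod 31 = 29^2 - 4 - 9 = 22
y3 = s (x1 - x3) - y1 mod 31 = 29 * (4 - 22) - 6 = 30

P + Q = (22, 30)


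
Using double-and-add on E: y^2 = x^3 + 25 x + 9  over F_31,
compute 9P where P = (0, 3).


k = 9 = 1001_2 (binary, LSB first: 1001)
Double-and-add from P = (0, 3):
  bit 0 = 1: acc = O + (0, 3) = (0, 3)
  bit 1 = 0: acc unchanged = (0, 3)
  bit 2 = 0: acc unchanged = (0, 3)
  bit 3 = 1: acc = (0, 3) + (4, 7) = (28, 0)

9P = (28, 0)


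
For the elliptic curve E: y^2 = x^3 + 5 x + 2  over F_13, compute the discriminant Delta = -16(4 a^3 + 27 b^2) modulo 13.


4 a^3 + 27 b^2 = 4*5^3 + 27*2^2 = 500 + 108 = 608
Delta = -16 * (608) = -9728
Delta mod 13 = 9

Delta = 9 (mod 13)


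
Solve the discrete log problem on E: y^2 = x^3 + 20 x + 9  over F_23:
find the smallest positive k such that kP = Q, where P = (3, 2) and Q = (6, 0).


Enumerate multiples of P until we hit Q = (6, 0):
  1P = (3, 2)
  2P = (7, 20)
  3P = (16, 20)
  4P = (10, 6)
  5P = (0, 3)
  6P = (15, 2)
  7P = (5, 21)
  8P = (19, 7)
  9P = (17, 8)
  10P = (6, 0)
Match found at i = 10.

k = 10


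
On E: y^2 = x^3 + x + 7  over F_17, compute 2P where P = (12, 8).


Doubling: s = (3 x1^2 + a) / (2 y1)
s = (3*12^2 + 1) / (2*8) mod 17 = 9
x3 = s^2 - 2 x1 mod 17 = 9^2 - 2*12 = 6
y3 = s (x1 - x3) - y1 mod 17 = 9 * (12 - 6) - 8 = 12

2P = (6, 12)


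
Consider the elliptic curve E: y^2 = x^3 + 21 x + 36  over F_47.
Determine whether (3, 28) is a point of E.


Check whether y^2 = x^3 + 21 x + 36 (mod 47) for (x, y) = (3, 28).
LHS: y^2 = 28^2 mod 47 = 32
RHS: x^3 + 21 x + 36 = 3^3 + 21*3 + 36 mod 47 = 32
LHS = RHS

Yes, on the curve


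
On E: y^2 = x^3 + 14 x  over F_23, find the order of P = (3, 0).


Compute successive multiples of P until we hit O:
  1P = (3, 0)
  2P = O

ord(P) = 2


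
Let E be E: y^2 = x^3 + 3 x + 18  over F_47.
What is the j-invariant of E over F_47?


Delta = -16(4 a^3 + 27 b^2) mod 47 = 9
-1728 * (4 a)^3 = -1728 * (4*3)^3 mod 47 = 20
j = 20 * 9^(-1) mod 47 = 44

j = 44 (mod 47)


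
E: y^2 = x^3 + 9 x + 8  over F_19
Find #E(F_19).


For each x in F_19, count y with y^2 = x^3 + 9 x + 8 mod 19:
  x = 3: RHS = 5, y in [9, 10]  -> 2 point(s)
  x = 5: RHS = 7, y in [8, 11]  -> 2 point(s)
  x = 9: RHS = 1, y in [1, 18]  -> 2 point(s)
  x = 12: RHS = 1, y in [1, 18]  -> 2 point(s)
  x = 13: RHS = 4, y in [2, 17]  -> 2 point(s)
  x = 14: RHS = 9, y in [3, 16]  -> 2 point(s)
  x = 16: RHS = 11, y in [7, 12]  -> 2 point(s)
  x = 17: RHS = 1, y in [1, 18]  -> 2 point(s)
  x = 18: RHS = 17, y in [6, 13]  -> 2 point(s)
Affine points: 18. Add the point at infinity: total = 19.

#E(F_19) = 19


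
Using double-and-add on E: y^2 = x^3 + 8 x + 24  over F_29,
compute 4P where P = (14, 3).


k = 4 = 100_2 (binary, LSB first: 001)
Double-and-add from P = (14, 3):
  bit 0 = 0: acc unchanged = O
  bit 1 = 0: acc unchanged = O
  bit 2 = 1: acc = O + (21, 12) = (21, 12)

4P = (21, 12)


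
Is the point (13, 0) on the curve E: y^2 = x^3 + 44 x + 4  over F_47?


Check whether y^2 = x^3 + 44 x + 4 (mod 47) for (x, y) = (13, 0).
LHS: y^2 = 0^2 mod 47 = 0
RHS: x^3 + 44 x + 4 = 13^3 + 44*13 + 4 mod 47 = 0
LHS = RHS

Yes, on the curve


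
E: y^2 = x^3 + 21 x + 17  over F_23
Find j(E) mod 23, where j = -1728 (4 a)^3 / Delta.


Delta = -16(4 a^3 + 27 b^2) mod 23 = 2
-1728 * (4 a)^3 = -1728 * (4*21)^3 mod 23 = 18
j = 18 * 2^(-1) mod 23 = 9

j = 9 (mod 23)


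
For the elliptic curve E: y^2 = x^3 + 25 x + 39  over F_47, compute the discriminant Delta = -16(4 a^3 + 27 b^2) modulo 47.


4 a^3 + 27 b^2 = 4*25^3 + 27*39^2 = 62500 + 41067 = 103567
Delta = -16 * (103567) = -1657072
Delta mod 47 = 7

Delta = 7 (mod 47)


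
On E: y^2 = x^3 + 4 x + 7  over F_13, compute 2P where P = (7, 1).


Doubling: s = (3 x1^2 + a) / (2 y1)
s = (3*7^2 + 4) / (2*1) mod 13 = 4
x3 = s^2 - 2 x1 mod 13 = 4^2 - 2*7 = 2
y3 = s (x1 - x3) - y1 mod 13 = 4 * (7 - 2) - 1 = 6

2P = (2, 6)


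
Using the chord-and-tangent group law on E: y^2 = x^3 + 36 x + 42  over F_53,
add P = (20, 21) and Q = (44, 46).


P != Q, so use the chord formula.
s = (y2 - y1) / (x2 - x1) = (25) / (24) mod 53 = 43
x3 = s^2 - x1 - x2 mod 53 = 43^2 - 20 - 44 = 36
y3 = s (x1 - x3) - y1 mod 53 = 43 * (20 - 36) - 21 = 33

P + Q = (36, 33)
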